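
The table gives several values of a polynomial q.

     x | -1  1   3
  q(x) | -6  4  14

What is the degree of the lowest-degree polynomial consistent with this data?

1

Forward differences of the values at x = -1, 1, 3:
  q  : -6  4  14
  Δ  : 10  10
  Δ^2: 0
The first differences are constant (10) and nonzero, while all higher differences vanish, so the minimal degree is 1.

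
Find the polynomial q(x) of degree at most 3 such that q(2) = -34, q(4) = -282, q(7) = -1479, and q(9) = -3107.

q(x) = -4x^3 - 3x^2 + 6x - 2

Write q(x) = ax^3 + bx^2 + cx + d. Substituting each data point gives a linear system:
  8a + 4b + 2c + d = -34
  64a + 16b + 4c + d = -282
  343a + 49b + 7c + d = -1479
  729a + 81b + 9c + d = -3107
Solving the system yields a = -4, b = -3, c = 6, d = -2.
So q(x) = -4x³ - 3x² + 6x - 2.
Check: q(2) = -34. ✓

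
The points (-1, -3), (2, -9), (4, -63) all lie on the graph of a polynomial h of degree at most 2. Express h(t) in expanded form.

h(t) = -5t^2 + 3t + 5

Using the Lagrange interpolation formula with nodes -1, 2, 4:
  L_0(t) = (t - 2)(t - 4) / 15
  L_1(t) = (t + 1)(t - 4) / -6
  L_2(t) = (t + 1)(t - 2) / 10
Then h(t) = -3·L_0(t) - 9·L_1(t) - 63·L_2(t).
Expanding and collecting terms gives h(t) = -5t^2 + 3t + 5.
Check: h(-1) = -3. ✓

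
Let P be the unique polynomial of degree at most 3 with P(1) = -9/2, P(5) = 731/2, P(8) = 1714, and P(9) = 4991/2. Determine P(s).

Using the Lagrange interpolation formula with nodes 1, 5, 8, 9:
  L_0(s) = (s - 5)(s - 8)(s - 9) / -224
  L_1(s) = (s - 1)(s - 8)(s - 9) / 48
  L_2(s) = (s - 1)(s - 5)(s - 9) / -21
  L_3(s) = (s - 1)(s - 5)(s - 8) / 32
Then P(s) = -9/2·L_0(s) + 731/2·L_1(s) + 1714·L_2(s) + 4991/2·L_3(s).
Expanding and collecting terms gives P(s) = 4s³ - 5s² - (3/2)s - 2.
Check: P(5) = 731/2. ✓

P(s) = 4s^3 - 5s^2 - (3/2)s - 2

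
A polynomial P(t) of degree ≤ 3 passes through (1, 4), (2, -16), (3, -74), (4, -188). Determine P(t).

P(t) = -3t^3 - t^2 + 4t + 4

Write P(t) = at^3 + bt^2 + ct + d. Substituting each data point gives a linear system:
  a + b + c + d = 4
  8a + 4b + 2c + d = -16
  27a + 9b + 3c + d = -74
  64a + 16b + 4c + d = -188
Solving the system yields a = -3, b = -1, c = 4, d = 4.
So P(t) = -3t^3 - t^2 + 4t + 4.
Check: P(2) = -16. ✓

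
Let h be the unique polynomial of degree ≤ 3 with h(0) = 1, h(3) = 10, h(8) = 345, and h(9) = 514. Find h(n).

h(n) = n^3 - 3n^2 + 3n + 1

Write h(n) = an^3 + bn^2 + cn + d. Substituting each data point gives a linear system:
  d = 1
  27a + 9b + 3c + d = 10
  512a + 64b + 8c + d = 345
  729a + 81b + 9c + d = 514
Solving the system yields a = 1, b = -3, c = 3, d = 1.
So h(n) = n^3 - 3n^2 + 3n + 1.
Check: h(3) = 10. ✓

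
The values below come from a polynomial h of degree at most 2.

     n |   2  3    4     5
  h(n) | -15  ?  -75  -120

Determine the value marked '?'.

On equispaced nodes a degree-2 polynomial has vanishing third forward difference, so
  - h(2) + 3·h(3) - 3·h(4) + h(5) = 0.
Substituting the known values and solving for h(3):
  3·h(3) = -120
  h(3) = -40.

-40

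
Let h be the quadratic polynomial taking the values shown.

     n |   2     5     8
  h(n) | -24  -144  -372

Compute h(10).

-584

Forward differences of the values at n = 2, 5, 8:
  h  : -24  -144  -372
  Δ  : -120  -228
  Δ^2: -108
The second differences are constant, confirming degree 2.
Interpolating (Newton forward form) and evaluating at n = 10 gives h(10) = -584.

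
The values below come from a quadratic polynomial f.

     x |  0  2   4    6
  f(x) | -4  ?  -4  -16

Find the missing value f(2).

On equispaced nodes a degree-2 polynomial has vanishing third forward difference, so
  - f(0) + 3·f(2) - 3·f(4) + f(6) = 0.
Substituting the known values and solving for f(2):
  3·f(2) = 0
  f(2) = 0.

0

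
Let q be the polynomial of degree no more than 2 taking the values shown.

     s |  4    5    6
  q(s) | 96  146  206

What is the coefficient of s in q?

5

Write q(s) = as^2 + bs + c. Substituting each data point gives a linear system:
  16a + 4b + c = 96
  25a + 5b + c = 146
  36a + 6b + c = 206
Solving the system yields a = 5, b = 5, c = -4.
So q(s) = 5s² + 5s - 4.
The coefficient of s is 5.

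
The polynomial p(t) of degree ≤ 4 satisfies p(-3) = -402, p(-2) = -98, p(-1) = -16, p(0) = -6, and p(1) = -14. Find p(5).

-2506

Using the Lagrange interpolation formula with nodes -3, -2, -1, 0, 1:
  L_0(t) = (t + 2)(t + 1)t(t - 1) / 24
  L_1(t) = (t + 3)(t + 1)t(t - 1) / -6
  L_2(t) = (t + 3)(t + 2)t(t - 1) / 4
  L_3(t) = (t + 3)(t + 2)(t + 1)(t - 1) / -6
  L_4(t) = (t + 3)(t + 2)(t + 1)t / 24
Then p(t) = -402·L_0(t) - 98·L_1(t) - 16·L_2(t) - 6·L_3(t) - 14·L_4(t).
Expanding and collecting terms gives p(t) = -4t^4 + t^3 - 5t^2 - 6.
Evaluating at t = 5: p(5) = -2506.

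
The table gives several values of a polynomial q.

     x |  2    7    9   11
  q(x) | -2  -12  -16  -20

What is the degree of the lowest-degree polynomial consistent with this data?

Divided differences on the nodes 2, 7, 9, 11:
  order 0: -2  -12  -16  -20
  order 1: -2  -2  -2
  order 2: 0  0
  order 3: 0
The order-1 divided differences are all -2 (nonzero) and every higher order vanishes, so the data lies on a polynomial of degree exactly 1.

1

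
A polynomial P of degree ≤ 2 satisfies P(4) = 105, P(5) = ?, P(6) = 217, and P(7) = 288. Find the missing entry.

On equispaced nodes a degree-2 polynomial has vanishing third forward difference, so
  - P(4) + 3·P(5) - 3·P(6) + P(7) = 0.
Substituting the known values and solving for P(5):
  3·P(5) = 468
  P(5) = 156.

156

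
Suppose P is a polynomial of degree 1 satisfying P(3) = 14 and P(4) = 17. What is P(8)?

29

Using the Lagrange interpolation formula with nodes 3, 4:
  L_0(x) = (x - 4) / -1
  L_1(x) = (x - 3) / 1
Then P(x) = 14·L_0(x) + 17·L_1(x).
Expanding and collecting terms gives P(x) = 3x + 5.
Evaluating at x = 8: P(8) = 29.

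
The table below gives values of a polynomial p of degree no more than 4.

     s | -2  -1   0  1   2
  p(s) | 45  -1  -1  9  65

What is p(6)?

3989

Using the Lagrange interpolation formula with nodes -2, -1, 0, 1, 2:
  L_0(s) = (s + 1)s(s - 1)(s - 2) / 24
  L_1(s) = (s + 2)s(s - 1)(s - 2) / -6
  L_2(s) = (s + 2)(s + 1)(s - 1)(s - 2) / 4
  L_3(s) = (s + 2)(s + 1)s(s - 2) / -6
  L_4(s) = (s + 2)(s + 1)s(s - 1) / 24
Then p(s) = 45·L_0(s) - 1·L_1(s) - 1·L_2(s) + 9·L_3(s) + 65·L_4(s).
Expanding and collecting terms gives p(s) = 3s^4 + 2s^2 + 5s - 1.
Evaluating at s = 6: p(6) = 3989.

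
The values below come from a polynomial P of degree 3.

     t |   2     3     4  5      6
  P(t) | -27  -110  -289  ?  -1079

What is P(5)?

-600

The 4 known points determine the degree-3 polynomial uniquely.
Write P(t) = at^3 + bt^2 + ct + d. Substituting each data point gives a linear system:
  8a + 4b + 2c + d = -27
  27a + 9b + 3c + d = -110
  64a + 16b + 4c + d = -289
  216a + 36b + 6c + d = -1079
Solving the system yields a = -6, b = 6, c = 1, d = -5.
So P(t) = -6t^3 + 6t^2 + t - 5.
Then P(5) = -600.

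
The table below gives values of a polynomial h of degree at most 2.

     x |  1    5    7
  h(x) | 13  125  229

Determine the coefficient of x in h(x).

4

Write h(x) = ax^2 + bx + c. Substituting each data point gives a linear system:
  a + b + c = 13
  25a + 5b + c = 125
  49a + 7b + c = 229
Solving the system yields a = 4, b = 4, c = 5.
So h(x) = 4x^2 + 4x + 5.
The coefficient of x is 4.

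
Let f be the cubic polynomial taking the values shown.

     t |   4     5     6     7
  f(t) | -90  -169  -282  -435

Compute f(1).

Using the Lagrange interpolation formula with nodes 4, 5, 6, 7:
  L_0(t) = (t - 5)(t - 6)(t - 7) / -6
  L_1(t) = (t - 4)(t - 6)(t - 7) / 2
  L_2(t) = (t - 4)(t - 5)(t - 7) / -2
  L_3(t) = (t - 4)(t - 5)(t - 6) / 6
Then f(t) = -90·L_0(t) - 169·L_1(t) - 282·L_2(t) - 435·L_3(t).
Expanding and collecting terms gives f(t) = -t³ - 2t² + 6.
Evaluating at t = 1: f(1) = 3.

3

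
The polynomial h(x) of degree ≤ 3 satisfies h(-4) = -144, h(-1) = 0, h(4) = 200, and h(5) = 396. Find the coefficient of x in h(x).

Write h(x) = ax^3 + bx^2 + cx + d. Substituting each data point gives a linear system:
  -64a + 16b - 4c + d = -144
  -a + b - c + d = 0
  64a + 16b + 4c + d = 200
  125a + 25b + 5c + d = 396
Solving the system yields a = 3, b = 2, c = -5, d = -4.
So h(x) = 3x³ + 2x² - 5x - 4.
The coefficient of x is -5.

-5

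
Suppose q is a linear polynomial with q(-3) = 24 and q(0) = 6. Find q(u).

Write q(u) = au + b. Substituting each data point gives a linear system:
  -3a + b = 24
  b = 6
Solving the system yields a = -6, b = 6.
So q(u) = -6u + 6.
Check: q(0) = 6. ✓

q(u) = -6u + 6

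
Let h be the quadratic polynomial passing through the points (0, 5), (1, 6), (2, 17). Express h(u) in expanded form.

h(u) = 5u^2 - 4u + 5

Write h(u) = au^2 + bu + c. Substituting each data point gives a linear system:
  c = 5
  a + b + c = 6
  4a + 2b + c = 17
Solving the system yields a = 5, b = -4, c = 5.
So h(u) = 5u² - 4u + 5.
Check: h(1) = 6. ✓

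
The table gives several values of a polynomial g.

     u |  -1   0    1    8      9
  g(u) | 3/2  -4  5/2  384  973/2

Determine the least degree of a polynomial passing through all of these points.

Divided differences on the nodes -1, 0, 1, 8, 9:
  order 0: 3/2  -4  5/2  384  973/2
  order 1: -11/2  13/2  109/2  205/2
  order 2: 6  6  6
  order 3: 0  0
  order 4: 0
The order-2 divided differences are all 6 (nonzero) and every higher order vanishes, so the data lies on a polynomial of degree exactly 2.

2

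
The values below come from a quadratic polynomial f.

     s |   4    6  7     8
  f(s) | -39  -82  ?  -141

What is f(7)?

The 3 known points determine the degree-2 polynomial uniquely.
Write f(s) = as^2 + bs + c. Substituting each data point gives a linear system:
  16a + 4b + c = -39
  36a + 6b + c = -82
  64a + 8b + c = -141
Solving the system yields a = -2, b = -3/2, c = -1.
So f(s) = -2s^2 - (3/2)s - 1.
Then f(7) = -219/2.

-219/2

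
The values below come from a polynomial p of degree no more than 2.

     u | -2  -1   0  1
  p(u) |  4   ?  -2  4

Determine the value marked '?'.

-2

On equispaced nodes a degree-2 polynomial has vanishing third forward difference, so
  - p(-2) + 3·p(-1) - 3·p(0) + p(1) = 0.
Substituting the known values and solving for p(-1):
  3·p(-1) = -6
  p(-1) = -2.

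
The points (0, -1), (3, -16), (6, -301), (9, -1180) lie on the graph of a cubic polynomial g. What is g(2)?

Forward differences of the values at u = 0, 3, 6, 9:
  g  : -1  -16  -301  -1180
  Δ  : -15  -285  -879
  Δ^2: -270  -594
  Δ^3: -324
The third differences are constant, confirming degree 3.
Interpolating (Newton forward form) and evaluating at u = 2 gives g(2) = 3.

3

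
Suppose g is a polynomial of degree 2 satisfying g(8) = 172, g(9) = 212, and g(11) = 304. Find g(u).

Write g(u) = au^2 + bu + c. Substituting each data point gives a linear system:
  64a + 8b + c = 172
  81a + 9b + c = 212
  121a + 11b + c = 304
Solving the system yields a = 2, b = 6, c = -4.
So g(u) = 2u² + 6u - 4.
Check: g(9) = 212. ✓

g(u) = 2u^2 + 6u - 4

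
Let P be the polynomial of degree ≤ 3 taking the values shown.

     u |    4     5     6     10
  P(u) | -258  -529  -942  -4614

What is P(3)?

-99

Write P(u) = au^3 + bu^2 + cu + d. Substituting each data point gives a linear system:
  64a + 16b + 4c + d = -258
  125a + 25b + 5c + d = -529
  216a + 36b + 6c + d = -942
  1000a + 100b + 10c + d = -4614
Solving the system yields a = -5, b = 4, c = -2, d = 6.
So P(u) = -5u^3 + 4u^2 - 2u + 6.
Then P(3) = -99.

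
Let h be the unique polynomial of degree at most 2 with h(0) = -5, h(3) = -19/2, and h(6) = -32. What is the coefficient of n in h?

Write h(n) = an^2 + bn + c. Substituting each data point gives a linear system:
  c = -5
  9a + 3b + c = -19/2
  36a + 6b + c = -32
Solving the system yields a = -1, b = 3/2, c = -5.
So h(n) = -n^2 + (3/2)n - 5.
The coefficient of n is 3/2.

3/2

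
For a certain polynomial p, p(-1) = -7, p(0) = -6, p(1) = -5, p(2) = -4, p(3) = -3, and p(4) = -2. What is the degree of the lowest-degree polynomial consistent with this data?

Forward differences of the values at n = -1, 0, 1, 2, 3, 4:
  p  : -7  -6  -5  -4  -3  -2
  Δ  : 1  1  1  1  1
  Δ^2: 0  0  0  0
  Δ^3: 0  0  0
  Δ^4: 0  0
  Δ^5: 0
The first differences are constant (1) and nonzero, while all higher differences vanish, so the minimal degree is 1.

1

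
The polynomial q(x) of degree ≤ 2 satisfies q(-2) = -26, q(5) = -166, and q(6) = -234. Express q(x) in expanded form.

Using the Lagrange interpolation formula with nodes -2, 5, 6:
  L_0(x) = (x - 5)(x - 6) / 56
  L_1(x) = (x + 2)(x - 6) / -7
  L_2(x) = (x + 2)(x - 5) / 8
Then q(x) = -26·L_0(x) - 166·L_1(x) - 234·L_2(x).
Expanding and collecting terms gives q(x) = -6x^2 - 2x - 6.
Check: q(6) = -234. ✓

q(x) = -6x^2 - 2x - 6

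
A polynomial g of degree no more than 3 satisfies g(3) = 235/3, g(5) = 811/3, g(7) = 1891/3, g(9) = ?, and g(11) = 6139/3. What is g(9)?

The 4 known points determine the degree-3 polynomial uniquely.
Write g(s) = as^3 + bs^2 + cs + d. Substituting each data point gives a linear system:
  27a + 9b + 3c + d = 235/3
  125a + 25b + 5c + d = 811/3
  343a + 49b + 7c + d = 1891/3
  1331a + 121b + 11c + d = 6139/3
Solving the system yields a = 1, b = 6, c = -1, d = 1/3.
So g(s) = s³ + 6s² - s + 1/3.
Then g(9) = 3619/3.

3619/3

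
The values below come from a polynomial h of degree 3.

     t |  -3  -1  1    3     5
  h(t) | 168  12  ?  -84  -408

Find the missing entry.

On equispaced nodes a degree-3 polynomial has vanishing fourth forward difference, so
  h(-3) - 4·h(-1) + 6·h(1) - 4·h(3) + h(5) = 0.
Substituting the known values and solving for h(1):
  6·h(1) = -48
  h(1) = -8.

-8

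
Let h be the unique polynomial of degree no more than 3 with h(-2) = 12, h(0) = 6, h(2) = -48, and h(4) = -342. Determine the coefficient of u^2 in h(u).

Write h(u) = au^3 + bu^2 + cu + d. Substituting each data point gives a linear system:
  -8a + 4b - 2c + d = 12
  d = 6
  8a + 4b + 2c + d = -48
  64a + 16b + 4c + d = -342
Solving the system yields a = -4, b = -6, c = 1, d = 6.
So h(u) = -4u^3 - 6u^2 + u + 6.
The coefficient of u^2 is -6.

-6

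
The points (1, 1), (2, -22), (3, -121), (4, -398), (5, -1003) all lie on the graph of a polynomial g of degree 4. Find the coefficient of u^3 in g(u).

Write g(u) = au^4 + bu^3 + cu^2 + du + e. Substituting each data point gives a linear system:
  a + b + c + d + e = 1
  16a + 8b + 4c + 2d + e = -22
  81a + 27b + 9c + 3d + e = -121
  256a + 64b + 16c + 4d + e = -398
  625a + 125b + 25c + 5d + e = -1003
Solving the system yields a = -2, b = 3, c = -6, d = 4, e = 2.
So g(u) = -2u^4 + 3u^3 - 6u^2 + 4u + 2.
The coefficient of u^3 is 3.

3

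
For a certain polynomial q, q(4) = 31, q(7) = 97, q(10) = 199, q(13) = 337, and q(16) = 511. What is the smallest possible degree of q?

2

Forward differences of the values at x = 4, 7, 10, 13, 16:
  q  : 31  97  199  337  511
  Δ  : 66  102  138  174
  Δ^2: 36  36  36
  Δ^3: 0  0
  Δ^4: 0
The second differences are constant (36) and nonzero, while all higher differences vanish, so the minimal degree is 2.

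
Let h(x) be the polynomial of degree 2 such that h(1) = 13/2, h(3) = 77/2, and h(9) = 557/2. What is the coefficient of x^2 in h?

Write h(x) = ax^2 + bx + c. Substituting each data point gives a linear system:
  a + b + c = 13/2
  9a + 3b + c = 77/2
  81a + 9b + c = 557/2
Solving the system yields a = 3, b = 4, c = -1/2.
So h(x) = 3x^2 + 4x - 1/2.
The leading coefficient is 3.

3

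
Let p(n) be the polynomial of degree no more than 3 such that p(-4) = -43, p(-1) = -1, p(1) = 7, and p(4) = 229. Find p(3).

Write p(n) = an^3 + bn^2 + cn + d. Substituting each data point gives a linear system:
  -64a + 16b - 4c + d = -43
  -a + b - c + d = -1
  a + b + c + d = 7
  64a + 16b + 4c + d = 229
Solving the system yields a = 2, b = 6, c = 2, d = -3.
So p(n) = 2n³ + 6n² + 2n - 3.
Then p(3) = 111.

111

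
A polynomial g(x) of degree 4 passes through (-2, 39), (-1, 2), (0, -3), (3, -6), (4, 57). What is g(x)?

Using the Lagrange interpolation formula with nodes -2, -1, 0, 3, 4:
  L_0(x) = (x + 1)x(x - 3)(x - 4) / 60
  L_1(x) = (x + 2)x(x - 3)(x - 4) / -20
  L_2(x) = (x + 2)(x + 1)(x - 3)(x - 4) / 24
  L_3(x) = (x + 2)(x + 1)x(x - 4) / -60
  L_4(x) = (x + 2)(x + 1)x(x - 3) / 120
Then g(x) = 39·L_0(x) + 2·L_1(x) - 3·L_2(x) - 6·L_3(x) + 57·L_4(x).
Expanding and collecting terms gives g(x) = x⁴ - 3x³ - x - 3.
Check: g(-2) = 39. ✓

g(x) = x^4 - 3x^3 - x - 3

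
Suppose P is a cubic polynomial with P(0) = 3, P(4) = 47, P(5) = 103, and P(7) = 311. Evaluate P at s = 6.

189

Write P(s) = as^3 + bs^2 + cs + d. Substituting each data point gives a linear system:
  d = 3
  64a + 16b + 4c + d = 47
  125a + 25b + 5c + d = 103
  343a + 49b + 7c + d = 311
Solving the system yields a = 1, b = 0, c = -5, d = 3.
So P(s) = s^3 - 5s + 3.
Then P(6) = 189.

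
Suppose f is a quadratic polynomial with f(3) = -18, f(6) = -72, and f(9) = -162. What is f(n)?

f(n) = -2n^2

Write f(n) = an^2 + bn + c. Substituting each data point gives a linear system:
  9a + 3b + c = -18
  36a + 6b + c = -72
  81a + 9b + c = -162
Solving the system yields a = -2, b = 0, c = 0.
So f(n) = -2n².
Check: f(3) = -18. ✓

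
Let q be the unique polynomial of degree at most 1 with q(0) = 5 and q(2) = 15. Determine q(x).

q(x) = 5x + 5

Write q(x) = ax + b. Substituting each data point gives a linear system:
  b = 5
  2a + b = 15
Solving the system yields a = 5, b = 5.
So q(x) = 5x + 5.
Check: q(2) = 15. ✓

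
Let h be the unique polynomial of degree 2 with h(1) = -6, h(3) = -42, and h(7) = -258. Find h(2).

-18

Using the Lagrange interpolation formula with nodes 1, 3, 7:
  L_0(s) = (s - 3)(s - 7) / 12
  L_1(s) = (s - 1)(s - 7) / -8
  L_2(s) = (s - 1)(s - 3) / 24
Then h(s) = -6·L_0(s) - 42·L_1(s) - 258·L_2(s).
Expanding and collecting terms gives h(s) = -6s^2 + 6s - 6.
Evaluating at s = 2: h(2) = -18.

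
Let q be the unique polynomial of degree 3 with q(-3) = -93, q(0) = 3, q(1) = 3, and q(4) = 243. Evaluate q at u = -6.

-837

Write q(u) = au^3 + bu^2 + cu + d. Substituting each data point gives a linear system:
  -27a + 9b - 3c + d = -93
  d = 3
  a + b + c + d = 3
  64a + 16b + 4c + d = 243
Solving the system yields a = 4, b = 0, c = -4, d = 3.
So q(u) = 4u^3 - 4u + 3.
Then q(-6) = -837.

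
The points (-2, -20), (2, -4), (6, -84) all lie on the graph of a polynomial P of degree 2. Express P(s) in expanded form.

Write P(s) = as^2 + bs + c. Substituting each data point gives a linear system:
  4a - 2b + c = -20
  4a + 2b + c = -4
  36a + 6b + c = -84
Solving the system yields a = -3, b = 4, c = 0.
So P(s) = -3s² + 4s.
Check: P(2) = -4. ✓

P(s) = -3s^2 + 4s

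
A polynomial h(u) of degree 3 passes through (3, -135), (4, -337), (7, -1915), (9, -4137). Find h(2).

-35

Using the Lagrange interpolation formula with nodes 3, 4, 7, 9:
  L_0(u) = (u - 4)(u - 7)(u - 9) / -24
  L_1(u) = (u - 3)(u - 7)(u - 9) / 15
  L_2(u) = (u - 3)(u - 4)(u - 9) / -24
  L_3(u) = (u - 3)(u - 4)(u - 7) / 60
Then h(u) = -135·L_0(u) - 337·L_1(u) - 1915·L_2(u) - 4137·L_3(u).
Expanding and collecting terms gives h(u) = -6u³ + 3u² - u + 3.
Evaluating at u = 2: h(2) = -35.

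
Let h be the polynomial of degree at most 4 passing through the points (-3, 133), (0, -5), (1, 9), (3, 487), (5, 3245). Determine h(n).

h(n) = 4n^4 + 6n^3 - n^2 + 5n - 5

Using the Lagrange interpolation formula with nodes -3, 0, 1, 3, 5:
  L_0(n) = n(n - 1)(n - 3)(n - 5) / 576
  L_1(n) = (n + 3)(n - 1)(n - 3)(n - 5) / -45
  L_2(n) = (n + 3)n(n - 3)(n - 5) / 32
  L_3(n) = (n + 3)n(n - 1)(n - 5) / -72
  L_4(n) = (n + 3)n(n - 1)(n - 3) / 320
Then h(n) = 133·L_0(n) - 5·L_1(n) + 9·L_2(n) + 487·L_3(n) + 3245·L_4(n).
Expanding and collecting terms gives h(n) = 4n^4 + 6n^3 - n^2 + 5n - 5.
Check: h(0) = -5. ✓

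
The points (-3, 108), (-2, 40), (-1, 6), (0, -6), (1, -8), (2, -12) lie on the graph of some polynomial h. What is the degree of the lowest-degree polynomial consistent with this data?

3

Forward differences of the values at t = -3, -2, -1, 0, 1, 2:
  h  : 108  40  6  -6  -8  -12
  Δ  : -68  -34  -12  -2  -4
  Δ^2: 34  22  10  -2
  Δ^3: -12  -12  -12
  Δ^4: 0  0
  Δ^5: 0
The third differences are constant (-12) and nonzero, while all higher differences vanish, so the minimal degree is 3.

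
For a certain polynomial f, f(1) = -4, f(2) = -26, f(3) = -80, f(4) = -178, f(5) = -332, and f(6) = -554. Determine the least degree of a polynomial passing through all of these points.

Forward differences of the values at t = 1, 2, 3, 4, 5, 6:
  f  : -4  -26  -80  -178  -332  -554
  Δ  : -22  -54  -98  -154  -222
  Δ^2: -32  -44  -56  -68
  Δ^3: -12  -12  -12
  Δ^4: 0  0
  Δ^5: 0
The third differences are constant (-12) and nonzero, while all higher differences vanish, so the minimal degree is 3.

3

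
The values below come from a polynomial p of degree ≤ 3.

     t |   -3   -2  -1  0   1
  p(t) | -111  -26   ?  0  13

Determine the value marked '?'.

-1

The 4 known points determine the degree-3 polynomial uniquely.
Write p(t) = at^3 + bt^2 + ct + d. Substituting each data point gives a linear system:
  -27a + 9b - 3c + d = -111
  -8a + 4b - 2c + d = -26
  d = 0
  a + b + c + d = 13
Solving the system yields a = 6, b = 6, c = 1, d = 0.
So p(t) = 6t^3 + 6t^2 + t.
Then p(-1) = -1.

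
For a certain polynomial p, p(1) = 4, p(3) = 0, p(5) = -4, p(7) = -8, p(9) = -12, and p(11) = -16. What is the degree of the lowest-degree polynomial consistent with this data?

1

Forward differences of the values at s = 1, 3, 5, 7, 9, 11:
  p  : 4  0  -4  -8  -12  -16
  Δ  : -4  -4  -4  -4  -4
  Δ^2: 0  0  0  0
  Δ^3: 0  0  0
  Δ^4: 0  0
  Δ^5: 0
The first differences are constant (-4) and nonzero, while all higher differences vanish, so the minimal degree is 1.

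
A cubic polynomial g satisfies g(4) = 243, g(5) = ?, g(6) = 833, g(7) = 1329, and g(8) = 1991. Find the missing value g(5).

479

On equispaced nodes a degree-3 polynomial has vanishing fourth forward difference, so
  g(4) - 4·g(5) + 6·g(6) - 4·g(7) + g(8) = 0.
Substituting the known values and solving for g(5):
  -4·g(5) = -1916
  g(5) = 479.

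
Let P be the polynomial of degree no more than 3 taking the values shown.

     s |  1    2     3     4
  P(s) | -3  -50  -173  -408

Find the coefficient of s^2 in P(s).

-2

Write P(s) = as^3 + bs^2 + cs + d. Substituting each data point gives a linear system:
  a + b + c + d = -3
  8a + 4b + 2c + d = -50
  27a + 9b + 3c + d = -173
  64a + 16b + 4c + d = -408
Solving the system yields a = -6, b = -2, c = 1, d = 4.
So P(s) = -6s³ - 2s² + s + 4.
The coefficient of s^2 is -2.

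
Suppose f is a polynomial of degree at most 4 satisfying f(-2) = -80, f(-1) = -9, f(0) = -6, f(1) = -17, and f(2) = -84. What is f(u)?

f(u) = -4u^4 + u^3 - 3u^2 - 5u - 6

Write f(u) = au^4 + bu^3 + cu^2 + du + e. Substituting each data point gives a linear system:
  16a - 8b + 4c - 2d + e = -80
  a - b + c - d + e = -9
  e = -6
  a + b + c + d + e = -17
  16a + 8b + 4c + 2d + e = -84
Solving the system yields a = -4, b = 1, c = -3, d = -5, e = -6.
So f(u) = -4u^4 + u^3 - 3u^2 - 5u - 6.
Check: f(2) = -84. ✓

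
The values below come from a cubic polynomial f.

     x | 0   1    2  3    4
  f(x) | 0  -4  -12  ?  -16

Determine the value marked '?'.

-18

The 4 known points determine the degree-3 polynomial uniquely.
Write f(x) = ax^3 + bx^2 + cx + d. Substituting each data point gives a linear system:
  d = 0
  a + b + c + d = -4
  8a + 4b + 2c + d = -12
  64a + 16b + 4c + d = -16
Solving the system yields a = 1, b = -5, c = 0, d = 0.
So f(x) = x³ - 5x².
Then f(3) = -18.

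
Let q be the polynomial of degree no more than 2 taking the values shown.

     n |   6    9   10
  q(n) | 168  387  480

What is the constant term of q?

0

Write q(n) = an^2 + bn + c. Substituting each data point gives a linear system:
  36a + 6b + c = 168
  81a + 9b + c = 387
  100a + 10b + c = 480
Solving the system yields a = 5, b = -2, c = 0.
So q(n) = 5n^2 - 2n.
The constant term is 0.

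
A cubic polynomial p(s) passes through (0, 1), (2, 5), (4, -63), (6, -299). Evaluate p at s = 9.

Using the Lagrange interpolation formula with nodes 0, 2, 4, 6:
  L_0(s) = (s - 2)(s - 4)(s - 6) / -48
  L_1(s) = s(s - 4)(s - 6) / 16
  L_2(s) = s(s - 2)(s - 6) / -16
  L_3(s) = s(s - 2)(s - 4) / 48
Then p(s) = 1·L_0(s) + 5·L_1(s) - 63·L_2(s) - 299·L_3(s).
Expanding and collecting terms gives p(s) = -2s^3 + 3s^2 + 4s + 1.
Evaluating at s = 9: p(9) = -1178.

-1178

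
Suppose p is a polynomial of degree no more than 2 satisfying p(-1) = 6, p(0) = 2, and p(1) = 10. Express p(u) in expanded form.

Using the Lagrange interpolation formula with nodes -1, 0, 1:
  L_0(u) = u(u - 1) / 2
  L_1(u) = (u + 1)(u - 1) / -1
  L_2(u) = (u + 1)u / 2
Then p(u) = 6·L_0(u) + 2·L_1(u) + 10·L_2(u).
Expanding and collecting terms gives p(u) = 6u^2 + 2u + 2.
Check: p(1) = 10. ✓

p(u) = 6u^2 + 2u + 2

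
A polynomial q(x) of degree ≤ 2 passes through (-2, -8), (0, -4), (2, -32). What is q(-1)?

-2

Using the Lagrange interpolation formula with nodes -2, 0, 2:
  L_0(x) = x(x - 2) / 8
  L_1(x) = (x + 2)(x - 2) / -4
  L_2(x) = (x + 2)x / 8
Then q(x) = -8·L_0(x) - 4·L_1(x) - 32·L_2(x).
Expanding and collecting terms gives q(x) = -4x^2 - 6x - 4.
Evaluating at x = -1: q(-1) = -2.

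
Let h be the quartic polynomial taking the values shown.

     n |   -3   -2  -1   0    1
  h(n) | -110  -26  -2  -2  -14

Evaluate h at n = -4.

Write h(n) = an^4 + bn^3 + cn^2 + dn + e. Substituting each data point gives a linear system:
  81a - 27b + 9c - 3d + e = -110
  16a - 8b + 4c - 2d + e = -26
  a - b + c - d + e = -2
  e = -2
  a + b + c + d + e = -14
Solving the system yields a = -1, b = 0, c = -5, d = -6, e = -2.
So h(n) = -n^4 - 5n^2 - 6n - 2.
Then h(-4) = -314.

-314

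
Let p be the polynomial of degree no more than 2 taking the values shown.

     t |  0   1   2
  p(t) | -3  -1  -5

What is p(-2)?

Using the Lagrange interpolation formula with nodes 0, 1, 2:
  L_0(t) = (t - 1)(t - 2) / 2
  L_1(t) = t(t - 2) / -1
  L_2(t) = t(t - 1) / 2
Then p(t) = -3·L_0(t) - 1·L_1(t) - 5·L_2(t).
Expanding and collecting terms gives p(t) = -3t^2 + 5t - 3.
Evaluating at t = -2: p(-2) = -25.

-25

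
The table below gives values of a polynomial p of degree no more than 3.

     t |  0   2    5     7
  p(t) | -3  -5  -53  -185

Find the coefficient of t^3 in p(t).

Write p(t) = at^3 + bt^2 + ct + d. Substituting each data point gives a linear system:
  d = -3
  8a + 4b + 2c + d = -5
  125a + 25b + 5c + d = -53
  343a + 49b + 7c + d = -185
Solving the system yields a = -1, b = 4, c = -5, d = -3.
So p(t) = -t^3 + 4t^2 - 5t - 3.
The leading coefficient is -1.

-1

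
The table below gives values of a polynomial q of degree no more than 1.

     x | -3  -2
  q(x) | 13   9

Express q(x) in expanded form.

q(x) = -4x + 1

Write q(x) = ax + b. Substituting each data point gives a linear system:
  -3a + b = 13
  -2a + b = 9
Solving the system yields a = -4, b = 1.
So q(x) = -4x + 1.
Check: q(-2) = 9. ✓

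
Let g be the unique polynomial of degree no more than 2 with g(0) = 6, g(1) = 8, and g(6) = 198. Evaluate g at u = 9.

Using the Lagrange interpolation formula with nodes 0, 1, 6:
  L_0(u) = (u - 1)(u - 6) / 6
  L_1(u) = u(u - 6) / -5
  L_2(u) = u(u - 1) / 30
Then g(u) = 6·L_0(u) + 8·L_1(u) + 198·L_2(u).
Expanding and collecting terms gives g(u) = 6u^2 - 4u + 6.
Evaluating at u = 9: g(9) = 456.

456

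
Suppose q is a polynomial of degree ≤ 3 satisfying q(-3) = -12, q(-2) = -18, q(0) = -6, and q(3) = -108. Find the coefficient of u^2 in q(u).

-6

Write q(u) = au^3 + bu^2 + cu + d. Substituting each data point gives a linear system:
  -27a + 9b - 3c + d = -12
  -8a + 4b - 2c + d = -18
  d = -6
  27a + 9b + 3c + d = -108
Solving the system yields a = -2, b = -6, c = 2, d = -6.
So q(u) = -2u³ - 6u² + 2u - 6.
The coefficient of u^2 is -6.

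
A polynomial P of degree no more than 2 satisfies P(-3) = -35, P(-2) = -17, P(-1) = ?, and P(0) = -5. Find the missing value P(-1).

The 3 known points determine the degree-2 polynomial uniquely.
Write P(n) = an^2 + bn + c. Substituting each data point gives a linear system:
  9a - 3b + c = -35
  4a - 2b + c = -17
  c = -5
Solving the system yields a = -4, b = -2, c = -5.
So P(n) = -4n² - 2n - 5.
Then P(-1) = -7.

-7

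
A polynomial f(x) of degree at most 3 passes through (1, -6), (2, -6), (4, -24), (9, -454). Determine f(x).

f(x) = -x^3 + 4x^2 - 5x - 4

Using the Lagrange interpolation formula with nodes 1, 2, 4, 9:
  L_0(x) = (x - 2)(x - 4)(x - 9) / -24
  L_1(x) = (x - 1)(x - 4)(x - 9) / 14
  L_2(x) = (x - 1)(x - 2)(x - 9) / -30
  L_3(x) = (x - 1)(x - 2)(x - 4) / 280
Then f(x) = -6·L_0(x) - 6·L_1(x) - 24·L_2(x) - 454·L_3(x).
Expanding and collecting terms gives f(x) = -x^3 + 4x^2 - 5x - 4.
Check: f(9) = -454. ✓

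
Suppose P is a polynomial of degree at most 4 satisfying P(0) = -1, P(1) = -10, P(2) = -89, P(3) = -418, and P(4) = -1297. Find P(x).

P(x) = -5x^4 - 4x - 1

Using the Lagrange interpolation formula with nodes 0, 1, 2, 3, 4:
  L_0(x) = (x - 1)(x - 2)(x - 3)(x - 4) / 24
  L_1(x) = x(x - 2)(x - 3)(x - 4) / -6
  L_2(x) = x(x - 1)(x - 3)(x - 4) / 4
  L_3(x) = x(x - 1)(x - 2)(x - 4) / -6
  L_4(x) = x(x - 1)(x - 2)(x - 3) / 24
Then P(x) = -1·L_0(x) - 10·L_1(x) - 89·L_2(x) - 418·L_3(x) - 1297·L_4(x).
Expanding and collecting terms gives P(x) = -5x⁴ - 4x - 1.
Check: P(4) = -1297. ✓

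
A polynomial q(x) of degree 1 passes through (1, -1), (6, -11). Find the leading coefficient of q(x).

-2

Write q(x) = ax + b. Substituting each data point gives a linear system:
  a + b = -1
  6a + b = -11
Solving the system yields a = -2, b = 1.
So q(x) = -2x + 1.
The leading coefficient is -2.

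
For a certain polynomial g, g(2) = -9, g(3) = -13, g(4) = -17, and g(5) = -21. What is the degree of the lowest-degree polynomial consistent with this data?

1

Forward differences of the values at n = 2, 3, 4, 5:
  g  : -9  -13  -17  -21
  Δ  : -4  -4  -4
  Δ^2: 0  0
  Δ^3: 0
The first differences are constant (-4) and nonzero, while all higher differences vanish, so the minimal degree is 1.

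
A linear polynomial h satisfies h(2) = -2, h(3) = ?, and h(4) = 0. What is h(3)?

-1

On equispaced nodes a degree-1 polynomial has vanishing second forward difference, so
  h(2) - 2·h(3) + h(4) = 0.
Substituting the known values and solving for h(3):
  -2·h(3) = 2
  h(3) = -1.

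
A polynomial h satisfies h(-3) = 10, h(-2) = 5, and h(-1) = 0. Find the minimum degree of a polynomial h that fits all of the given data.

Forward differences of the values at t = -3, -2, -1:
  h  : 10  5  0
  Δ  : -5  -5
  Δ^2: 0
The first differences are constant (-5) and nonzero, while all higher differences vanish, so the minimal degree is 1.

1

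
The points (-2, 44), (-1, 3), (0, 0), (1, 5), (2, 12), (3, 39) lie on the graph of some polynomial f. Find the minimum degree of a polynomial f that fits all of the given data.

4

Forward differences of the values at u = -2, -1, 0, 1, 2, 3:
  f  : 44  3  0  5  12  39
  Δ  : -41  -3  5  7  27
  Δ^2: 38  8  2  20
  Δ^3: -30  -6  18
  Δ^4: 24  24
  Δ^5: 0
The fourth differences are constant (24) and nonzero, while all higher differences vanish, so the minimal degree is 4.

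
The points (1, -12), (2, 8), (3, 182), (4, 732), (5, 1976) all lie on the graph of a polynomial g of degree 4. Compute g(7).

Write g(t) = at^4 + bt^3 + ct^2 + dt + e. Substituting each data point gives a linear system:
  a + b + c + d + e = -12
  16a + 8b + 4c + 2d + e = 8
  81a + 27b + 9c + 3d + e = 182
  256a + 64b + 16c + 4d + e = 732
  625a + 125b + 25c + 5d + e = 1976
Solving the system yields a = 4, b = -3, c = -5, d = -4, e = -4.
So g(t) = 4t^4 - 3t^3 - 5t^2 - 4t - 4.
Then g(7) = 8298.

8298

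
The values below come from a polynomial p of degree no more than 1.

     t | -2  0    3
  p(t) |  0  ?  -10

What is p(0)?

The 2 known points determine the degree-1 polynomial uniquely.
Write p(t) = at + b. Substituting each data point gives a linear system:
  -2a + b = 0
  3a + b = -10
Solving the system yields a = -2, b = -4.
So p(t) = -2t - 4.
Then p(0) = -4.

-4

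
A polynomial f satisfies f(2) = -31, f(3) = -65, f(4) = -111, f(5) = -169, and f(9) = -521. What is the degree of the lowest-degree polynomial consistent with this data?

Divided differences on the nodes 2, 3, 4, 5, 9:
  order 0: -31  -65  -111  -169  -521
  order 1: -34  -46  -58  -88
  order 2: -6  -6  -6
  order 3: 0  0
  order 4: 0
The order-2 divided differences are all -6 (nonzero) and every higher order vanishes, so the data lies on a polynomial of degree exactly 2.

2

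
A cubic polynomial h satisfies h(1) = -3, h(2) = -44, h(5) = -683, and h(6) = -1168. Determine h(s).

Using the Lagrange interpolation formula with nodes 1, 2, 5, 6:
  L_0(s) = (s - 2)(s - 5)(s - 6) / -20
  L_1(s) = (s - 1)(s - 5)(s - 6) / 12
  L_2(s) = (s - 1)(s - 2)(s - 6) / -12
  L_3(s) = (s - 1)(s - 2)(s - 5) / 20
Then h(s) = -3·L_0(s) - 44·L_1(s) - 683·L_2(s) - 1168·L_3(s).
Expanding and collecting terms gives h(s) = -5s³ - 3s² + 3s + 2.
Check: h(2) = -44. ✓

h(s) = -5s^3 - 3s^2 + 3s + 2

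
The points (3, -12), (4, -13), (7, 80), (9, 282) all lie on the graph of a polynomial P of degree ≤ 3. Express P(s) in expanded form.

Using the Lagrange interpolation formula with nodes 3, 4, 7, 9:
  L_0(s) = (s - 4)(s - 7)(s - 9) / -24
  L_1(s) = (s - 3)(s - 7)(s - 9) / 15
  L_2(s) = (s - 3)(s - 4)(s - 9) / -24
  L_3(s) = (s - 3)(s - 4)(s - 7) / 60
Then P(s) = -12·L_0(s) - 13·L_1(s) + 80·L_2(s) + 282·L_3(s).
Expanding and collecting terms gives P(s) = s^3 - 6s^2 + 4s + 3.
Check: P(7) = 80. ✓

P(s) = s^3 - 6s^2 + 4s + 3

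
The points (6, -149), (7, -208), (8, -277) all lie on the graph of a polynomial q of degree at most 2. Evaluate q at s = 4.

Using the Lagrange interpolation formula with nodes 6, 7, 8:
  L_0(s) = (s - 7)(s - 8) / 2
  L_1(s) = (s - 6)(s - 8) / -1
  L_2(s) = (s - 6)(s - 7) / 2
Then q(s) = -149·L_0(s) - 208·L_1(s) - 277·L_2(s).
Expanding and collecting terms gives q(s) = -5s² + 6s - 5.
Evaluating at s = 4: q(4) = -61.

-61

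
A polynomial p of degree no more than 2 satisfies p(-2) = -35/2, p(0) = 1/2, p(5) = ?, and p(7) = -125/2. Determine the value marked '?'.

The 3 known points determine the degree-2 polynomial uniquely.
Write p(s) = as^2 + bs + c. Substituting each data point gives a linear system:
  4a - 2b + c = -35/2
  c = 1/2
  49a + 7b + c = -125/2
Solving the system yields a = -2, b = 5, c = 1/2.
So p(s) = -2s^2 + 5s + 1/2.
Then p(5) = -49/2.

-49/2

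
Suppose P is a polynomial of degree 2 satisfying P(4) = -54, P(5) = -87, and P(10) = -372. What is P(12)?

-542

Write P(n) = an^2 + bn + c. Substituting each data point gives a linear system:
  16a + 4b + c = -54
  25a + 5b + c = -87
  100a + 10b + c = -372
Solving the system yields a = -4, b = 3, c = -2.
So P(n) = -4n² + 3n - 2.
Then P(12) = -542.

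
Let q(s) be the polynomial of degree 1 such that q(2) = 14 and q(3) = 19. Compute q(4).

24

Write q(s) = as + b. Substituting each data point gives a linear system:
  2a + b = 14
  3a + b = 19
Solving the system yields a = 5, b = 4.
So q(s) = 5s + 4.
Then q(4) = 24.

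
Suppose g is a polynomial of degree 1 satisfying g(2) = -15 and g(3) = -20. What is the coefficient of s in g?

Write g(s) = as + b. Substituting each data point gives a linear system:
  2a + b = -15
  3a + b = -20
Solving the system yields a = -5, b = -5.
So g(s) = -5s - 5.
The leading coefficient is -5.

-5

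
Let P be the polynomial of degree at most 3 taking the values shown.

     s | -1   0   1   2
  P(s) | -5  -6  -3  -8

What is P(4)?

Using the Lagrange interpolation formula with nodes -1, 0, 1, 2:
  L_0(s) = s(s - 1)(s - 2) / -6
  L_1(s) = (s + 1)(s - 1)(s - 2) / 2
  L_2(s) = (s + 1)s(s - 2) / -2
  L_3(s) = (s + 1)s(s - 1) / 6
Then P(s) = -5·L_0(s) - 6·L_1(s) - 3·L_2(s) - 8·L_3(s).
Expanding and collecting terms gives P(s) = -2s³ + 2s² + 3s - 6.
Evaluating at s = 4: P(4) = -90.

-90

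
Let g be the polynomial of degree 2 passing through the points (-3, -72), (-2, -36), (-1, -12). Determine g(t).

g(t) = -6t^2 + 6t

Using the Lagrange interpolation formula with nodes -3, -2, -1:
  L_0(t) = (t + 2)(t + 1) / 2
  L_1(t) = (t + 3)(t + 1) / -1
  L_2(t) = (t + 3)(t + 2) / 2
Then g(t) = -72·L_0(t) - 36·L_1(t) - 12·L_2(t).
Expanding and collecting terms gives g(t) = -6t^2 + 6t.
Check: g(-1) = -12. ✓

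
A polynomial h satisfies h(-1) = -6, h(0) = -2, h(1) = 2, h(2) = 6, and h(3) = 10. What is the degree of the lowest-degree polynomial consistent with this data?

Forward differences of the values at u = -1, 0, 1, 2, 3:
  h  : -6  -2  2  6  10
  Δ  : 4  4  4  4
  Δ^2: 0  0  0
  Δ^3: 0  0
  Δ^4: 0
The first differences are constant (4) and nonzero, while all higher differences vanish, so the minimal degree is 1.

1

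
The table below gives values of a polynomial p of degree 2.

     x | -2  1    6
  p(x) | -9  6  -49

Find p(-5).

Write p(x) = ax^2 + bx + c. Substituting each data point gives a linear system:
  4a - 2b + c = -9
  a + b + c = 6
  36a + 6b + c = -49
Solving the system yields a = -2, b = 3, c = 5.
So p(x) = -2x^2 + 3x + 5.
Then p(-5) = -60.

-60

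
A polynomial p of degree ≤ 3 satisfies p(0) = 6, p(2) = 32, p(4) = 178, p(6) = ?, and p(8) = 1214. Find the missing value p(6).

On equispaced nodes a degree-3 polynomial has vanishing fourth forward difference, so
  p(0) - 4·p(2) + 6·p(4) - 4·p(6) + p(8) = 0.
Substituting the known values and solving for p(6):
  -4·p(6) = -2160
  p(6) = 540.

540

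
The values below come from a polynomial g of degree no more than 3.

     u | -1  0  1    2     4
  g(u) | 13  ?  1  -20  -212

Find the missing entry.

4

The 4 known points determine the degree-3 polynomial uniquely.
Write g(u) = au^3 + bu^2 + cu + d. Substituting each data point gives a linear system:
  -a + b - c + d = 13
  a + b + c + d = 1
  8a + 4b + 2c + d = -20
  64a + 16b + 4c + d = -212
Solving the system yields a = -4, b = 3, c = -2, d = 4.
So g(u) = -4u^3 + 3u^2 - 2u + 4.
Then g(0) = 4.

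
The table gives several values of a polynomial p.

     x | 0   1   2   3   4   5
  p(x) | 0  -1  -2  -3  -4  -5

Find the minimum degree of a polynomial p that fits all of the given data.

Forward differences of the values at x = 0, 1, 2, 3, 4, 5:
  p  : 0  -1  -2  -3  -4  -5
  Δ  : -1  -1  -1  -1  -1
  Δ^2: 0  0  0  0
  Δ^3: 0  0  0
  Δ^4: 0  0
  Δ^5: 0
The first differences are constant (-1) and nonzero, while all higher differences vanish, so the minimal degree is 1.

1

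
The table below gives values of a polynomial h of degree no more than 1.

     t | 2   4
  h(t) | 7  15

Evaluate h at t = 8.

Using the Lagrange interpolation formula with nodes 2, 4:
  L_0(t) = (t - 4) / -2
  L_1(t) = (t - 2) / 2
Then h(t) = 7·L_0(t) + 15·L_1(t).
Expanding and collecting terms gives h(t) = 4t - 1.
Evaluating at t = 8: h(8) = 31.

31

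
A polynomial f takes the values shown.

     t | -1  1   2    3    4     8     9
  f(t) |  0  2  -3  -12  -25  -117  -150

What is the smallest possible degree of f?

Divided differences on the nodes -1, 1, 2, 3, 4, 8, 9:
  order 0: 0  2  -3  -12  -25  -117  -150
  order 1: 1  -5  -9  -13  -23  -33
  order 2: -2  -2  -2  -2  -2
  order 3: 0  0  0  0
  order 4: 0  0  0
  order 5: 0  0
  order 6: 0
The order-2 divided differences are all -2 (nonzero) and every higher order vanishes, so the data lies on a polynomial of degree exactly 2.

2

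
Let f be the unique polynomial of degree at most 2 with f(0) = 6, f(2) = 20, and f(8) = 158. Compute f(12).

Using the Lagrange interpolation formula with nodes 0, 2, 8:
  L_0(x) = (x - 2)(x - 8) / 16
  L_1(x) = x(x - 8) / -12
  L_2(x) = x(x - 2) / 48
Then f(x) = 6·L_0(x) + 20·L_1(x) + 158·L_2(x).
Expanding and collecting terms gives f(x) = 2x² + 3x + 6.
Evaluating at x = 12: f(12) = 330.

330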